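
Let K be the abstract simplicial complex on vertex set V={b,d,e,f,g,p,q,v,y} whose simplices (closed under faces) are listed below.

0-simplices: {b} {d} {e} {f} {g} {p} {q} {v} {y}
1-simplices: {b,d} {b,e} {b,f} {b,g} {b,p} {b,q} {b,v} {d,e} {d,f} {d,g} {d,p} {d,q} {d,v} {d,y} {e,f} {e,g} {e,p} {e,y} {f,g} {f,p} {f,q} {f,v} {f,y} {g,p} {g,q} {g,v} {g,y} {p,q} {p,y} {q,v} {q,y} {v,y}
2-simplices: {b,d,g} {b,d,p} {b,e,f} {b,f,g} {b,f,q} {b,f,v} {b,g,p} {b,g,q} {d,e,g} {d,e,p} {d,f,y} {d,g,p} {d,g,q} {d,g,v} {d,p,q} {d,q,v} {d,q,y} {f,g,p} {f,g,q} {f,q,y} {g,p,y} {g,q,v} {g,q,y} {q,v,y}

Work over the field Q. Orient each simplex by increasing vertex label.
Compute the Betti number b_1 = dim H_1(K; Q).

n_0=9 n_1=32 n_2=24  [Q]
∂1: piv[bd,be,bf,bg,bp,bq,bv,dy] rk=8  ker:de,df,dg,dp,dq,dv,ef,eg,ep,ey,fg,fp,fq,fv,fy,gp,gq,gv,gy,pq,py,qv,qy,vy
∂2: piv[bdg,bdp,bef,bfg,bfq,bfv,bgp,bgq,deg,dep,dfy,dgq,dgv,dpq,dqv,dqy,fgp,fqy,gpy,gqy,qvy] rk=21  ker:dgp,fgq,gqv
b_1=(32−8)−21=3

b_1=3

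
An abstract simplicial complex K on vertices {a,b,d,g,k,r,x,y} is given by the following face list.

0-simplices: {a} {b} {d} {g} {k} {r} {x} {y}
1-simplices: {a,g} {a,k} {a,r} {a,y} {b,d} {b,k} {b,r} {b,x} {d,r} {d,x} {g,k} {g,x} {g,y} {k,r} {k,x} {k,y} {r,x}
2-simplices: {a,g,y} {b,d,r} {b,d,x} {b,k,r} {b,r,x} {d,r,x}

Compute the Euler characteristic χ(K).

n_0=8 n_1=17 n_2=6
χ=+8−17+6=-3

χ(K)=-3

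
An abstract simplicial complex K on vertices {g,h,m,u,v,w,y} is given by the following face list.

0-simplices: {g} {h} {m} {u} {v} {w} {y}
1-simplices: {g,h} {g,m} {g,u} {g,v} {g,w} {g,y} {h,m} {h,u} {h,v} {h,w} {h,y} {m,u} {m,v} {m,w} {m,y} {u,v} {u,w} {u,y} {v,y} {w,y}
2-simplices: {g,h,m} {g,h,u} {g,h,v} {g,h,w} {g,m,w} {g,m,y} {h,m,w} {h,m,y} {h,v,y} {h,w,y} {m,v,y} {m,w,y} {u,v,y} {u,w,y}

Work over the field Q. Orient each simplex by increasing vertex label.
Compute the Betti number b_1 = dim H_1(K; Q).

b_1=2

n_0=7 n_1=20 n_2=14  [Q]
∂1: piv[gh,gm,gu,gv,gw,gy] rk=6  ker:hm,hu,hv,hw,hy,mu,mv,mw,my,uv,uw,uy,vy,wy
∂2: piv[ghm,ghu,ghv,ghw,gmw,gmy,hmy,hvy,hwy,mvy,uvy,uwy] rk=12  ker:hmw,mwy
b_1=(20−6)−12=2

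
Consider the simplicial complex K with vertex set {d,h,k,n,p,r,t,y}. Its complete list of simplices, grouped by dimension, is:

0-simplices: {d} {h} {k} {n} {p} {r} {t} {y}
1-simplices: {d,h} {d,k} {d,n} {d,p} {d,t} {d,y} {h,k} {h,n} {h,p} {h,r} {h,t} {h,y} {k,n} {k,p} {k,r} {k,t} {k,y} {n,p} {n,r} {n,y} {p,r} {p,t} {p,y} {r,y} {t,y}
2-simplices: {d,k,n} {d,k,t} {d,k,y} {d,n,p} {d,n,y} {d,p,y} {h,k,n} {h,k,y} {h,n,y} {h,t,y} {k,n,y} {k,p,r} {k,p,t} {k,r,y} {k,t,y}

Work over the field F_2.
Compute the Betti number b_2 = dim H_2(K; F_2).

b_2=2

n_0=8 n_1=25 n_2=15  [Z2]
∂1: piv[dh,dk,dn,dp,dt,dy,hr] rk=7  ker:hk,hn,hp,ht,hy,kn,kp,kr,kt,ky,np,nr,ny,pr,pt,py,ry,ty
∂2: piv[dkn,dkt,dky,dnp,dny,dpy,hkn,hky,hty,kpr,kpt,kry,kty] rk=13  ker:hny,kny
b_2=(15−13)−0=2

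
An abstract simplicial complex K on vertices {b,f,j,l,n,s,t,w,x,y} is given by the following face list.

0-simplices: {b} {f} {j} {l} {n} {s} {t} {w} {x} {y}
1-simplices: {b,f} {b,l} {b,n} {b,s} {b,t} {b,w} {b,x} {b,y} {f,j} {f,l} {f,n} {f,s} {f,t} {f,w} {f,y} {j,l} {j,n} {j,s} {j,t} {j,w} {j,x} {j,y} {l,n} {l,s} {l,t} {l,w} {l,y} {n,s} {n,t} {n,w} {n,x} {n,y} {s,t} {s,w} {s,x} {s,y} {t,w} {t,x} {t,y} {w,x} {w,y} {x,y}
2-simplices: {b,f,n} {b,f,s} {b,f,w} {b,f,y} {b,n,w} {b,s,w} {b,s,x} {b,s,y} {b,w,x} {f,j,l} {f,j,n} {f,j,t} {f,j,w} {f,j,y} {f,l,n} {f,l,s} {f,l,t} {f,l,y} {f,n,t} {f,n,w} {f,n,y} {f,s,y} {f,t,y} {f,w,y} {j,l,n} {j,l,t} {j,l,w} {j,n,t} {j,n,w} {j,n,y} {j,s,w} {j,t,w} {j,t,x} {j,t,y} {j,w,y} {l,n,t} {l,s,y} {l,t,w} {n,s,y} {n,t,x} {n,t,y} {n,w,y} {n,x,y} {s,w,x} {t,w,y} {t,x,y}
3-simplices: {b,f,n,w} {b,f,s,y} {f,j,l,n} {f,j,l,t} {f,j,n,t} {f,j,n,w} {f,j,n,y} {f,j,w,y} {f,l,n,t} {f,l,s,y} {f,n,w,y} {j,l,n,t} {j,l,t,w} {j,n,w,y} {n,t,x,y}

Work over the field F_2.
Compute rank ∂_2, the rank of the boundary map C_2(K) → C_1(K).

n_0=10 n_1=42 n_2=46 n_3=15  [Z2]
∂1: piv[bf,bl,bn,bs,bt,bw,bx,by,fj] rk=9  ker:fl,fn,fs,ft,fw,fy,jl,jn,js,jt,jw,jx,jy,ln,ls,lt,lw,ly,ns,nt,nw,nx,ny,st,sw,sx,sy,tw,tx,ty,wx,wy,xy
∂2: piv[bfn,bfs,bfw,bfy,bnw,bsw,bsx,bsy,bwx,fjl,fjn,fjt,fjw,fjy,fln,fls,flt,fly,fnt,fny,fty,fwy,jlw,jsw,jtw,jtx,nsy,ntx,nxy] rk=29  ker:fnw,fsy,jln,jlt,jnt,jnw,jny,jty,jwy,lnt,lsy,ltw,nty,nwy,swx,twy,txy
∂3: piv[bfnw,bfsy,fjln,fjlt,fjnt,fjnw,fjny,fjwy,flnt,flsy,fnwy,jltw,ntxy] rk=13  ker:jlnt,jnwy
rk∂_2=29

rank∂_2=29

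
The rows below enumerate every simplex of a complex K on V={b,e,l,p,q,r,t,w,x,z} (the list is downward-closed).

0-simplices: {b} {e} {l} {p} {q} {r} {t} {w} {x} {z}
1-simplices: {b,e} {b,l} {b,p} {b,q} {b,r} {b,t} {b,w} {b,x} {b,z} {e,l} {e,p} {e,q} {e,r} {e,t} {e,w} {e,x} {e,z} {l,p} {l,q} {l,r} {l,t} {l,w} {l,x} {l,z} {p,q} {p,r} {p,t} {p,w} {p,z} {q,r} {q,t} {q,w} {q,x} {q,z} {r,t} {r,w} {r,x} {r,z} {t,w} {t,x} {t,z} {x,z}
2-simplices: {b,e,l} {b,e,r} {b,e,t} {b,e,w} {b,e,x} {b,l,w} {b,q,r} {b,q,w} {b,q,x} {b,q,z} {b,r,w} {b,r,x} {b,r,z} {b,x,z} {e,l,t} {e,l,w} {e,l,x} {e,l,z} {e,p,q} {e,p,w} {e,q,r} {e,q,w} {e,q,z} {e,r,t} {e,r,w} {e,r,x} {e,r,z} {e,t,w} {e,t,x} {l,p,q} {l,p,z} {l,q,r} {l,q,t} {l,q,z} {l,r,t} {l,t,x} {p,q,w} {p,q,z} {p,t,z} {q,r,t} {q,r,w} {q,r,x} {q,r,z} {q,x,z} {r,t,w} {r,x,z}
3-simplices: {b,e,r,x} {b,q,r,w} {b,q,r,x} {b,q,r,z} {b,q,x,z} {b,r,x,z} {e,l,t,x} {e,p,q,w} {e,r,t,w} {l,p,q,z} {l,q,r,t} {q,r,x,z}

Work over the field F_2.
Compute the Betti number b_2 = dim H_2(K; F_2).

n_0=10 n_1=42 n_2=46 n_3=12  [Z2]
∂1: piv[be,bl,bp,bq,br,bt,bw,bx,bz] rk=9  ker:el,ep,eq,er,et,ew,ex,ez,lp,lq,lr,lt,lw,lx,lz,pq,pr,pt,pw,pz,qr,qt,qw,qx,qz,rt,rw,rx,rz,tw,tx,tz,xz
∂2: piv[bel,ber,bet,bew,bex,blw,bqr,bqw,bqx,bqz,brw,brx,brz,bxz,elt,elx,elz,epq,epw,eqr,eqz,ert,etw,etx,lpq,lpz,lqr,lqt,lqz,ptz] rk=30  ker:elw,eqw,erw,erx,erz,lrt,ltx,pqw,pqz,qrt,qrw,qrx,qrz,qxz,rtw,rxz
∂3: piv[berx,bqrw,bqrx,bqrz,bqxz,brxz,eltx,epqw,ertw,lpqz,lqrt] rk=11  ker:qrxz
b_2=(46−30)−11=5

b_2=5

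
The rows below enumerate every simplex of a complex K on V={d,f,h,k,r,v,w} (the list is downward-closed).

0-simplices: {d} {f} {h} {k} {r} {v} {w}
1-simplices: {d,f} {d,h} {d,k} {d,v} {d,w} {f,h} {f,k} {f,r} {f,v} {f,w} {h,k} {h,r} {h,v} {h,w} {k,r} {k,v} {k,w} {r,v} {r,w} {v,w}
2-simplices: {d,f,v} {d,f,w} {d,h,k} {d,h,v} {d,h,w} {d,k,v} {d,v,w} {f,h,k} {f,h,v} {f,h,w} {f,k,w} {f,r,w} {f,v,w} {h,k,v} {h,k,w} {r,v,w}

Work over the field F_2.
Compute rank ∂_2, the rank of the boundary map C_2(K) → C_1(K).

n_0=7 n_1=20 n_2=16  [Z2]
∂1: piv[df,dh,dk,dv,dw,fr] rk=6  ker:fh,fk,fv,fw,hk,hr,hv,hw,kr,kv,kw,rv,rw,vw
∂2: piv[dfv,dfw,dhk,dhv,dhw,dkv,dvw,fhk,fhv,fkw,frw,rvw] rk=12  ker:fhw,fvw,hkv,hkw
rk∂_2=12

rank∂_2=12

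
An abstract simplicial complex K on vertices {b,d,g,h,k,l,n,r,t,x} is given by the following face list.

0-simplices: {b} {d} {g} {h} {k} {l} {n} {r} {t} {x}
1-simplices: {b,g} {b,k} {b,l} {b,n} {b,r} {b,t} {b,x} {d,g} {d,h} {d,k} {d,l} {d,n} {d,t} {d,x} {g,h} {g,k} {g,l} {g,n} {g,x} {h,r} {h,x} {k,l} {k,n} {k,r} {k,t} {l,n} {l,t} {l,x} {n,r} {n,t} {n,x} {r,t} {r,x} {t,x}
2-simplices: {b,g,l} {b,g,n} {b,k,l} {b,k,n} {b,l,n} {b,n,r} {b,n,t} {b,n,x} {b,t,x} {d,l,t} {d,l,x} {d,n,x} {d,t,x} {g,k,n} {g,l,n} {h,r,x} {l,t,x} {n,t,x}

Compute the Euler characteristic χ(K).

n_0=10 n_1=34 n_2=18
χ=+10−34+18=-6

χ(K)=-6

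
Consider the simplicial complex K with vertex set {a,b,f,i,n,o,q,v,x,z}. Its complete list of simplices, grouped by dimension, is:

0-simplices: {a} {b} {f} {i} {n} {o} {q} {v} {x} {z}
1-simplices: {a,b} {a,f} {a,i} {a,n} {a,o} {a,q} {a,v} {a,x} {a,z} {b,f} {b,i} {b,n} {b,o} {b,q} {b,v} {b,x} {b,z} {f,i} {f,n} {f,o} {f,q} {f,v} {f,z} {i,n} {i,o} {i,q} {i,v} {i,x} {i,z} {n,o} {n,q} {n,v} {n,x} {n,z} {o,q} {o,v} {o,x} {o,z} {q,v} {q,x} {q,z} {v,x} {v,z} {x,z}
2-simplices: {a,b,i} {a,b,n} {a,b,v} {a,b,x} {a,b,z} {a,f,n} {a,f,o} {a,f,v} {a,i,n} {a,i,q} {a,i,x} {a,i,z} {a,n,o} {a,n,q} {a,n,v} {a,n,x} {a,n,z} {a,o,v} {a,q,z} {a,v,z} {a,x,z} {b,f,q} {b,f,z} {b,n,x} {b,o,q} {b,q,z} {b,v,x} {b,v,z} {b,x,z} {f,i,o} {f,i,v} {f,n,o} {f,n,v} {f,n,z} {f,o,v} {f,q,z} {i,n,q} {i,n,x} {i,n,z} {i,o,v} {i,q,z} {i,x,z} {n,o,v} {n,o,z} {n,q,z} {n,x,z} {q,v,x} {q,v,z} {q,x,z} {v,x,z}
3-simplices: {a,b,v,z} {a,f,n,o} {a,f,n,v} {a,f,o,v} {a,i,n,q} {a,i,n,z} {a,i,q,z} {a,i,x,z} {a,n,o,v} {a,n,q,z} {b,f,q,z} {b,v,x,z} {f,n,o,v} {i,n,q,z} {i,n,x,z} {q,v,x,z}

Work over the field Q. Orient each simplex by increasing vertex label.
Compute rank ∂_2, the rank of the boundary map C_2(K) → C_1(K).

rank∂_2=32

n_0=10 n_1=44 n_2=50 n_3=16  [Q]
∂1: piv[ab,af,ai,an,ao,aq,av,ax,az] rk=9  ker:bf,bi,bn,bo,bq,bv,bx,bz,fi,fn,fo,fq,fv,fz,in,io,iq,iv,ix,iz,no,nq,nv,nx,nz,oq,ov,ox,oz,qv,qx,qz,vx,vz,xz
∂2: piv[abi,abn,abv,abx,abz,afn,afo,afv,ain,aiq,aix,aiz,ano,anq,anv,anx,anz,aov,aqz,avz,axz,bfq,bfz,boq,bqz,bvx,fio,fiv,fnz,noz,qvx,qvz] rk=32  ker:bnx,bvz,bxz,fno,fnv,fov,fqz,inq,inx,inz,iov,iqz,ixz,nov,nqz,nxz,qxz,vxz
∂3: piv[abvz,afno,afnv,afov,ainq,ainz,aiqz,aixz,anov,anqz,bfqz,bvxz,inxz,qvxz] rk=14  ker:fnov,inqz
rk∂_2=32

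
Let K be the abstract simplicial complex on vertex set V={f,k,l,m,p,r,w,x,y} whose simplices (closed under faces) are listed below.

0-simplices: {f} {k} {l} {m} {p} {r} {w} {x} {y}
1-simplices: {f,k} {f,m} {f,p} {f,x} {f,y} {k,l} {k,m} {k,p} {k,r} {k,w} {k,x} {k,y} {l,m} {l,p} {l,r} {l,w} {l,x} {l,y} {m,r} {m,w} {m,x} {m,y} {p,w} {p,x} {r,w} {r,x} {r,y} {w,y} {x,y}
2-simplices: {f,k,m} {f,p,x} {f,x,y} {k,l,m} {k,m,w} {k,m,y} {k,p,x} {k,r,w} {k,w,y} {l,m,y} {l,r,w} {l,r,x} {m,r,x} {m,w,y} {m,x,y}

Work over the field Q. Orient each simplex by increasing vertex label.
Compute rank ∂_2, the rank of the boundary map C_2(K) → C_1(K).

n_0=9 n_1=29 n_2=15  [Q]
∂1: piv[fk,fm,fp,fx,fy,kl,kr,kw] rk=8  ker:km,kp,kx,ky,lm,lp,lr,lw,lx,ly,mr,mw,mx,my,pw,px,rw,rx,ry,wy,xy
∂2: piv[fkm,fpx,fxy,klm,kmw,kmy,kpx,krw,kwy,lmy,lrw,lrx,mrx,mxy] rk=14  ker:mwy
rk∂_2=14

rank∂_2=14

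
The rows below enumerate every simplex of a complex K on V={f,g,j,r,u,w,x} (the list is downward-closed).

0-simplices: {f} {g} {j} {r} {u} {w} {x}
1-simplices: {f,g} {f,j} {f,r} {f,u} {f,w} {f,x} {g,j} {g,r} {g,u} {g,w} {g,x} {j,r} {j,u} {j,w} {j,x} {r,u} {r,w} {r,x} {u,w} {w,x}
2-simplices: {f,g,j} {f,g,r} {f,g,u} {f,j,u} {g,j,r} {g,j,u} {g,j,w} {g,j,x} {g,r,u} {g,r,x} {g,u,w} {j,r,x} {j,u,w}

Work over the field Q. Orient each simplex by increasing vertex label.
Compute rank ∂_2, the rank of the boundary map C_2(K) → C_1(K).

rank∂_2=10

n_0=7 n_1=20 n_2=13  [Q]
∂1: piv[fg,fj,fr,fu,fw,fx] rk=6  ker:gj,gr,gu,gw,gx,jr,ju,jw,jx,ru,rw,rx,uw,wx
∂2: piv[fgj,fgr,fgu,fju,gjr,gjw,gjx,gru,grx,guw] rk=10  ker:gju,jrx,juw
rk∂_2=10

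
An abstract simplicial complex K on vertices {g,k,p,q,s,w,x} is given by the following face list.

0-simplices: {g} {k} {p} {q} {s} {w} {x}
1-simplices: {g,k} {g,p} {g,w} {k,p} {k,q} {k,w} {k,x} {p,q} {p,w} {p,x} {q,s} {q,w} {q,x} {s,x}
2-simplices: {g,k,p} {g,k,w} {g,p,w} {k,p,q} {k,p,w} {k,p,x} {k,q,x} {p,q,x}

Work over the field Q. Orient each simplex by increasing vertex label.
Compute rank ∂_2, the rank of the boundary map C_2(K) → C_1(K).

rank∂_2=6

n_0=7 n_1=14 n_2=8  [Q]
∂1: piv[gk,gp,gw,kq,kx,qs] rk=6  ker:kp,kw,pq,pw,px,qw,qx,sx
∂2: piv[gkp,gkw,gpw,kpq,kpx,kqx] rk=6  ker:kpw,pqx
rk∂_2=6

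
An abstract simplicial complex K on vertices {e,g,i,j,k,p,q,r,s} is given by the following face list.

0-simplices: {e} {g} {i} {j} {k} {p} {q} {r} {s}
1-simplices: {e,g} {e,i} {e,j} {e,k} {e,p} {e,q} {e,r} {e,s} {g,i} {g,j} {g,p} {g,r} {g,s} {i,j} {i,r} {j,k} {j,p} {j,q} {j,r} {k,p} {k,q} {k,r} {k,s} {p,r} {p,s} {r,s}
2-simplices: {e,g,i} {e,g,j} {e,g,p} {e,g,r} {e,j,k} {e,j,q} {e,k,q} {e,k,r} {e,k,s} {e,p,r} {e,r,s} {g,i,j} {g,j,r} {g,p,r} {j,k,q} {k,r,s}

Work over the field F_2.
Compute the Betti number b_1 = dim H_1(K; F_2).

n_0=9 n_1=26 n_2=16  [Z2]
∂1: piv[eg,ei,ej,ek,ep,eq,er,es] rk=8  ker:gi,gj,gp,gr,gs,ij,ir,jk,jp,jq,jr,kp,kq,kr,ks,pr,ps,rs
∂2: piv[egi,egj,egp,egr,ejk,ejq,ekq,ekr,eks,epr,ers,gij,gjr] rk=13  ker:gpr,jkq,krs
b_1=(26−8)−13=5

b_1=5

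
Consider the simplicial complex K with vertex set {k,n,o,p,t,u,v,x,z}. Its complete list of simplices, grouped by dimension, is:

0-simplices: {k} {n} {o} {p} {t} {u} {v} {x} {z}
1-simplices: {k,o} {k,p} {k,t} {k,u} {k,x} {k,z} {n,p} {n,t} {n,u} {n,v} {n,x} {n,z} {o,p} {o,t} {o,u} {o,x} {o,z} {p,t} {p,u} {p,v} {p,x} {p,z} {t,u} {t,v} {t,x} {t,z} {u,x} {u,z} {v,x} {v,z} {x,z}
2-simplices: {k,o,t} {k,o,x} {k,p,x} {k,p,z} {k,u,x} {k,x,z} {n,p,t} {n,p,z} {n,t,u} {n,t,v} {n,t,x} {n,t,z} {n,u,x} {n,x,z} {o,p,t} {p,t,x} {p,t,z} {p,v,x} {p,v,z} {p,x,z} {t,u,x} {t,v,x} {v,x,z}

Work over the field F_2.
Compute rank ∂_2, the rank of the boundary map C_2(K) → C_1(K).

n_0=9 n_1=31 n_2=23  [Z2]
∂1: piv[ko,kp,kt,ku,kx,kz,np,nv] rk=8  ker:nt,nu,nx,nz,op,ot,ou,ox,oz,pt,pu,pv,px,pz,tu,tv,tx,tz,ux,uz,vx,vz,xz
∂2: piv[kot,kox,kpx,kpz,kux,kxz,npt,npz,ntu,ntv,ntx,ntz,nux,nxz,opt,pvx,pvz,tvx] rk=18  ker:ptx,ptz,pxz,tux,vxz
rk∂_2=18

rank∂_2=18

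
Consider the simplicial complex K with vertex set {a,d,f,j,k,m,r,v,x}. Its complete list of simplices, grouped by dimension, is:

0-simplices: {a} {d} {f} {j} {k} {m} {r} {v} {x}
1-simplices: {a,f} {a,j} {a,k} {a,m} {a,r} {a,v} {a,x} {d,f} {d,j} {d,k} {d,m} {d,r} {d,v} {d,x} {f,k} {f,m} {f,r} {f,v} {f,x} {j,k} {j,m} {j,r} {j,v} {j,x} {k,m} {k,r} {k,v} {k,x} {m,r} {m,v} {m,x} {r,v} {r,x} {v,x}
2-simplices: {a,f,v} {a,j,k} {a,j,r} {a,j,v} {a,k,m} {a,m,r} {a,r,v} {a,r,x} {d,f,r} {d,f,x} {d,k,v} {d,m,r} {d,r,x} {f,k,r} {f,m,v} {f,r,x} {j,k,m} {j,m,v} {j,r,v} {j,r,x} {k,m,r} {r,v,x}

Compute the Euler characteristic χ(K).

χ(K)=-3

n_0=9 n_1=34 n_2=22
χ=+9−34+22=-3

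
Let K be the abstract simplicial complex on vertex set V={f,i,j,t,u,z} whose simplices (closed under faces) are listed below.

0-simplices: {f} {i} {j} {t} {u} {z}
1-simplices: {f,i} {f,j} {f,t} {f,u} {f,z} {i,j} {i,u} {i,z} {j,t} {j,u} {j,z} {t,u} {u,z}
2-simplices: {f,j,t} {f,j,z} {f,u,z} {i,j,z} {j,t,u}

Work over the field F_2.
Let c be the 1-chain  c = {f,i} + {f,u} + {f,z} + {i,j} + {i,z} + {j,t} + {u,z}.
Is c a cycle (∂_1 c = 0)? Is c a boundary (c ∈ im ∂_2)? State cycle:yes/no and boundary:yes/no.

n_0=6 n_1=13 n_2=5  [Z2]
∂1: piv[fi,fj,ft,fu,fz] rk=5  ker:ij,iu,iz,jt,ju,jz,tu,uz
∂2: piv[fjt,fjz,fuz,ijz,jtu] rk=5
∂1c = {f} + {i} + {t} + {z}

cycle:no boundary:no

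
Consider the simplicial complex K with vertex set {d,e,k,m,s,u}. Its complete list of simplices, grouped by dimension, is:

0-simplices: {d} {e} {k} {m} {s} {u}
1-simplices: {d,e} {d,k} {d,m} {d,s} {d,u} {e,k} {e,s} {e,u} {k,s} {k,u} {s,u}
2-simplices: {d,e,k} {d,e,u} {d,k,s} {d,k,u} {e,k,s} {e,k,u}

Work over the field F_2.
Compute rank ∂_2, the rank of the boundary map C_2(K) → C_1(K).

n_0=6 n_1=11 n_2=6  [Z2]
∂1: piv[de,dk,dm,ds,du] rk=5  ker:ek,es,eu,ks,ku,su
∂2: piv[dek,deu,dks,dku,eks] rk=5  ker:eku
rk∂_2=5

rank∂_2=5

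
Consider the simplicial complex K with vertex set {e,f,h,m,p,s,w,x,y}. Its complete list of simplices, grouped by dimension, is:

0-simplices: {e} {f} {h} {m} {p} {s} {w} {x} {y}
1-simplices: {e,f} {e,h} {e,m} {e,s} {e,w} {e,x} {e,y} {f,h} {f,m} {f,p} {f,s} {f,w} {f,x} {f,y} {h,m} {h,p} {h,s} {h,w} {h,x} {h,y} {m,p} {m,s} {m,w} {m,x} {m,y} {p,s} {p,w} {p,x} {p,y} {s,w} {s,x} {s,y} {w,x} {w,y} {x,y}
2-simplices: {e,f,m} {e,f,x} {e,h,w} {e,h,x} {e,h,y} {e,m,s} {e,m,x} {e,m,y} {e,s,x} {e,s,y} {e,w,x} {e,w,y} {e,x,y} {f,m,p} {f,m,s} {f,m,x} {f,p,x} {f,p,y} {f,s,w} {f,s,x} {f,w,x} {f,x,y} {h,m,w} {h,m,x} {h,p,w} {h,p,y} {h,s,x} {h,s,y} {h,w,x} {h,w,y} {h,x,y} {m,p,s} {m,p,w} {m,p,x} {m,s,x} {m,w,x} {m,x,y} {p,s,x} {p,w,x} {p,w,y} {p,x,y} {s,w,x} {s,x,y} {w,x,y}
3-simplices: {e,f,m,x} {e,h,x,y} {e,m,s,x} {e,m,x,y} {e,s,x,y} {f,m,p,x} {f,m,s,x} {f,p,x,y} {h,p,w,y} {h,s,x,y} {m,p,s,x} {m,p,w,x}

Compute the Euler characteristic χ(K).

n_0=9 n_1=35 n_2=44 n_3=12
χ=+9−35+44−12=6

χ(K)=6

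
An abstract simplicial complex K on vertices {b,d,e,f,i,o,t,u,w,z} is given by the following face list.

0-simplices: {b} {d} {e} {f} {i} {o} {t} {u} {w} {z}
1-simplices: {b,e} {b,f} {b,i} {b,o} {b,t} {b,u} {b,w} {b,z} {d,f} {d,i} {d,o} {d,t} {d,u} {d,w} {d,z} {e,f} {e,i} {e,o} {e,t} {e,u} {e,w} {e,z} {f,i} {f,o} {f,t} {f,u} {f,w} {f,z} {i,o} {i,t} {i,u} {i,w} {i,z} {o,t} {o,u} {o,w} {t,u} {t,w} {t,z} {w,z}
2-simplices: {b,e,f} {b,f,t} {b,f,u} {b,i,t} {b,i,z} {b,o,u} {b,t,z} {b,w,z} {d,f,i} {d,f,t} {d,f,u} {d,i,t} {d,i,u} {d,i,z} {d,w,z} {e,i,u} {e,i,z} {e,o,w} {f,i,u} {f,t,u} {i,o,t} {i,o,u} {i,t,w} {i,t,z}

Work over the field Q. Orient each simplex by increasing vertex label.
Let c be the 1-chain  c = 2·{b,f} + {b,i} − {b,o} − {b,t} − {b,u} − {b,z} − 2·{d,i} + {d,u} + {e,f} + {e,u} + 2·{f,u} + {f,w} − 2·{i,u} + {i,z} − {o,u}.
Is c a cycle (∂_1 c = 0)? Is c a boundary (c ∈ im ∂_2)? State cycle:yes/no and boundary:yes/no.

cycle:no boundary:no

n_0=10 n_1=40 n_2=24  [Q]
∂1: piv[be,bf,bi,bo,bt,bu,bw,bz,df] rk=9  ker:di,do,dt,du,dw,dz,ef,ei,eo,et,eu,ew,ez,fi,fo,ft,fu,fw,fz,io,it,iu,iw,iz,ot,ou,ow,tu,tw,tz,wz
∂2: piv[bef,bft,bfu,bit,biz,bou,btz,bwz,dfi,dft,dfu,dit,diu,diz,dwz,eiu,eiz,eow,ftu,iot,iou,itw] rk=22  ker:fiu,itz
∂1c = {b} + {d} − 2·{e} − {t} + {w}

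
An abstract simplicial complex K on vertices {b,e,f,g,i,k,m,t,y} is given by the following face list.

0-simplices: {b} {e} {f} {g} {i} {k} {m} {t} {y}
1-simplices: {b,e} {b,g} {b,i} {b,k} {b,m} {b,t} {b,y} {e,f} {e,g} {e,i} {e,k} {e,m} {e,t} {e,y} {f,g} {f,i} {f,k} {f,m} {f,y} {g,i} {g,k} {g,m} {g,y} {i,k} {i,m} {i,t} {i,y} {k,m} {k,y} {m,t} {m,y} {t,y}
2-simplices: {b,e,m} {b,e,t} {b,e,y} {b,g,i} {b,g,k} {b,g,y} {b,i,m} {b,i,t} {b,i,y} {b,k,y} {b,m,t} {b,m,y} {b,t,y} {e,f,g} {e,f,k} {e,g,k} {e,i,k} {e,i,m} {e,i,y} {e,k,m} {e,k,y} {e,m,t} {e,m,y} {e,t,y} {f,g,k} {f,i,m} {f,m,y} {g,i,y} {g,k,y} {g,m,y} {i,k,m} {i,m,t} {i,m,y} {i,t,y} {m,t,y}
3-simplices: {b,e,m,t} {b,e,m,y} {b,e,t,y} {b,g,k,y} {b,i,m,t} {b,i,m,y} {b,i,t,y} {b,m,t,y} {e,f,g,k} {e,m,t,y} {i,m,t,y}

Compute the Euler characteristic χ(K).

χ(K)=1

n_0=9 n_1=32 n_2=35 n_3=11
χ=+9−32+35−11=1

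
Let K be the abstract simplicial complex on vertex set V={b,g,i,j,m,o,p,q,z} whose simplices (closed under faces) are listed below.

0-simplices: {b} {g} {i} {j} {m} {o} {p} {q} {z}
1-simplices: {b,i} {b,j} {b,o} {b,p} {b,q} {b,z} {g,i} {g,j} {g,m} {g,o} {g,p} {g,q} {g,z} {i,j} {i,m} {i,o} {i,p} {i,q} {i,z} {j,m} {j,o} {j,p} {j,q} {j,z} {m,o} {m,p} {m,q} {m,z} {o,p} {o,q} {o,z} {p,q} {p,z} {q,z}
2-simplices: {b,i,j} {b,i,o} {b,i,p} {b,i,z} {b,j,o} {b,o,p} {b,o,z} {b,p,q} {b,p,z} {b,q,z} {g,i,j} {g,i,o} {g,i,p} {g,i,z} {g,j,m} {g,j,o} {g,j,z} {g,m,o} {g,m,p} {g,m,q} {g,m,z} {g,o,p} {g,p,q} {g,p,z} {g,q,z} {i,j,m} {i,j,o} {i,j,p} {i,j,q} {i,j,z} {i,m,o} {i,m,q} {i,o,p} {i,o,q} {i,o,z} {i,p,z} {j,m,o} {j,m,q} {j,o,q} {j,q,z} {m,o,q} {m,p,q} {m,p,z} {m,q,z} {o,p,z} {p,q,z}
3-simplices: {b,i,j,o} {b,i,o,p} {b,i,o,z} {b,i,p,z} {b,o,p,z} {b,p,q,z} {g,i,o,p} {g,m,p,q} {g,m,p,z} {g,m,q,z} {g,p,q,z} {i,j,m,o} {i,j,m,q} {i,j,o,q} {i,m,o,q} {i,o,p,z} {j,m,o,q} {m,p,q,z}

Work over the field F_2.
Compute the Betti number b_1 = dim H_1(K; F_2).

b_1=0

n_0=9 n_1=34 n_2=46 n_3=18  [Z2]
∂1: piv[bi,bj,bo,bp,bq,bz,gi,gm] rk=8  ker:gj,go,gp,gq,gz,ij,im,io,ip,iq,iz,jm,jo,jp,jq,jz,mo,mp,mq,mz,op,oq,oz,pq,pz,qz
∂2: piv[bij,bio,bip,biz,bjo,bop,boz,bpq,bpz,bqz,gij,gio,gip,giz,gjm,gjz,gmo,gmp,gmq,gmz,gpq,ijm,ijp,ijq,imq,ioq] rk=26  ker:gjo,gop,gpz,gqz,ijo,ijz,imo,iop,ioz,ipz,jmo,jmq,joq,jqz,moq,mpq,mpz,mqz,opz,pqz
∂3: piv[bijo,biop,bioz,bipz,bopz,bpqz,giop,gmpq,gmpz,gmqz,gpqz,ijmo,ijmq,ijoq,imoq] rk=15  ker:iopz,jmoq,mpqz
b_1=(34−8)−26=0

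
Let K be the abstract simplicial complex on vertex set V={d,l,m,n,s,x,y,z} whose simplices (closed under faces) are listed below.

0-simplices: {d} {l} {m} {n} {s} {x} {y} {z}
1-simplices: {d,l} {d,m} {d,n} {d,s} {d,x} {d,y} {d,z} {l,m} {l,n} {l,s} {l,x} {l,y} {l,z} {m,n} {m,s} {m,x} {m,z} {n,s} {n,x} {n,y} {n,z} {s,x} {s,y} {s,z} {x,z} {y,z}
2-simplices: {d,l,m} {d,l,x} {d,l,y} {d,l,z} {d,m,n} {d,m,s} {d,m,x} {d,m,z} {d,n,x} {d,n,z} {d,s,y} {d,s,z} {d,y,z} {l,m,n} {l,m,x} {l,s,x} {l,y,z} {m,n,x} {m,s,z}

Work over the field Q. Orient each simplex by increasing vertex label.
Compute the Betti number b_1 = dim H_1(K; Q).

n_0=8 n_1=26 n_2=19  [Q]
∂1: piv[dl,dm,dn,ds,dx,dy,dz] rk=7  ker:lm,ln,ls,lx,ly,lz,mn,ms,mx,mz,ns,nx,ny,nz,sx,sy,sz,xz,yz
∂2: piv[dlm,dlx,dly,dlz,dmn,dms,dmx,dmz,dnx,dnz,dsy,dsz,dyz,lmn,lsx] rk=15  ker:lmx,lyz,mnx,msz
b_1=(26−7)−15=4

b_1=4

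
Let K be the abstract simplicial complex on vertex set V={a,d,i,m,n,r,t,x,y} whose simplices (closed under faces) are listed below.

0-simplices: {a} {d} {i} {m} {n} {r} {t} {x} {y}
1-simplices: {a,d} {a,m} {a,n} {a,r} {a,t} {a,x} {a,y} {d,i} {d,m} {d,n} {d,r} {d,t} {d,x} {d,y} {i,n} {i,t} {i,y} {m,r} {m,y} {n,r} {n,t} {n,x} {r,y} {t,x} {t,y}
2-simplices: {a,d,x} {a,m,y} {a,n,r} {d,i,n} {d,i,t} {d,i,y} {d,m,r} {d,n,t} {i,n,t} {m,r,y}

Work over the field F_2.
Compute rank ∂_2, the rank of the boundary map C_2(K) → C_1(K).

n_0=9 n_1=25 n_2=10  [Z2]
∂1: piv[ad,am,an,ar,at,ax,ay,di] rk=8  ker:dm,dn,dr,dt,dx,dy,in,it,iy,mr,my,nr,nt,nx,ry,tx,ty
∂2: piv[adx,amy,anr,din,dit,diy,dmr,dnt,mry] rk=9  ker:int
rk∂_2=9

rank∂_2=9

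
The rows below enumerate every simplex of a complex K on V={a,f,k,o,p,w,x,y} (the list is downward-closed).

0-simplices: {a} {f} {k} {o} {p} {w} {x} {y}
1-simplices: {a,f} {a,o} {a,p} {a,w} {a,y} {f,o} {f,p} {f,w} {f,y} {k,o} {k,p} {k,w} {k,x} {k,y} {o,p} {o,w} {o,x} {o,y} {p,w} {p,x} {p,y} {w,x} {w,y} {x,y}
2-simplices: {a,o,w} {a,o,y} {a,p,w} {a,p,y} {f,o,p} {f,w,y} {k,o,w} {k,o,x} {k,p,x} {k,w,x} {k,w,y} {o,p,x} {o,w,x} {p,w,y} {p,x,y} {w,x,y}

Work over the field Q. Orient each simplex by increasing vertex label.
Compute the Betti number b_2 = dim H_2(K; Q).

n_0=8 n_1=24 n_2=16  [Q]
∂1: piv[af,ao,ap,aw,ay,ko,kx] rk=7  ker:fo,fp,fw,fy,kp,kw,ky,op,ow,ox,oy,pw,px,py,wx,wy,xy
∂2: piv[aow,aoy,apw,apy,fop,fwy,kow,kox,kpx,kwx,kwy,opx,pwy,pxy,wxy] rk=15  ker:owx
b_2=(16−15)−0=1

b_2=1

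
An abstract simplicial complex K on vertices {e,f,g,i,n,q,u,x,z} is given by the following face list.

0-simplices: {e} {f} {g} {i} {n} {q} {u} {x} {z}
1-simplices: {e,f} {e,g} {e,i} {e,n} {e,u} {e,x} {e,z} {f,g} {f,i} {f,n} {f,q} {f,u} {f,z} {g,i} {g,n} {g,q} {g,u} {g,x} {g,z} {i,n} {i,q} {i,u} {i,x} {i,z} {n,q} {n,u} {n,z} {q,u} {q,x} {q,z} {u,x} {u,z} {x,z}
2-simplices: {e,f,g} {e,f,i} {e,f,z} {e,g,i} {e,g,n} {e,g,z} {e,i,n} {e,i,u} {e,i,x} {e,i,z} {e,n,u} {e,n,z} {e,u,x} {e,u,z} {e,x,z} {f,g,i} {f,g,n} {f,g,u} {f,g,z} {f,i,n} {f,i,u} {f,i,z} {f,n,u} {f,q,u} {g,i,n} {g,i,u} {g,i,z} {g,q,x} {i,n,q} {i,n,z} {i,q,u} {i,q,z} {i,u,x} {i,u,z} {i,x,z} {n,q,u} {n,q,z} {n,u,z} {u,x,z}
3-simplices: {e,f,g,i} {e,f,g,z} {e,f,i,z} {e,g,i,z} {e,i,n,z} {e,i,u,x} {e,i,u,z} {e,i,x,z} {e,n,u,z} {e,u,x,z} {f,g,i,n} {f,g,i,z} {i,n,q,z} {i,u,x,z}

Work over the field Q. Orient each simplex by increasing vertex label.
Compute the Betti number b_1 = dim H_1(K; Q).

b_1=2

n_0=9 n_1=33 n_2=39 n_3=14  [Q]
∂1: piv[ef,eg,ei,en,eu,ex,ez,fq] rk=8  ker:fg,fi,fn,fu,fz,gi,gn,gq,gu,gx,gz,in,iq,iu,ix,iz,nq,nu,nz,qu,qx,qz,ux,uz,xz
∂2: piv[efg,efi,efz,egi,egn,egz,ein,eiu,eix,eiz,enu,enz,eux,euz,exz,fgn,fgu,fiu,fqu,gqx,inq,iqu,iqz] rk=23  ker:fgi,fgz,fin,fiz,fnu,gin,giu,giz,inz,iux,iuz,ixz,nqu,nqz,nuz,uxz
∂3: piv[efgi,efgz,efiz,egiz,einz,eiux,eiuz,eixz,enuz,euxz,fgin,inqz] rk=12  ker:fgiz,iuxz
b_1=(33−8)−23=2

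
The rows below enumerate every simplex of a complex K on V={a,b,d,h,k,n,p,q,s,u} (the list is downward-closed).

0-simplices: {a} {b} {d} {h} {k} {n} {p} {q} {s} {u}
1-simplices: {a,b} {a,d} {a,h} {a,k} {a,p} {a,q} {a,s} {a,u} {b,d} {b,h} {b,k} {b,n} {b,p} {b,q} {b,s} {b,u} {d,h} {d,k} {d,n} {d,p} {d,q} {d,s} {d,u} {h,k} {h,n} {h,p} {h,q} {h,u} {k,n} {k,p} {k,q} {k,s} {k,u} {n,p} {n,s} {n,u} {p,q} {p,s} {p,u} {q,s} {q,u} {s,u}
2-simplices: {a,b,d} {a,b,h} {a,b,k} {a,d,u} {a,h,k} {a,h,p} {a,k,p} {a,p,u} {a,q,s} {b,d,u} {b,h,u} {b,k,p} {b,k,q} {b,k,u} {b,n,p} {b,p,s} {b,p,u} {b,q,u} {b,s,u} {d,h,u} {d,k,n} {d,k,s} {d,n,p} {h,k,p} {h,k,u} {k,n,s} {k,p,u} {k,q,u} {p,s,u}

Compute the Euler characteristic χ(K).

χ(K)=-3

n_0=10 n_1=42 n_2=29
χ=+10−42+29=-3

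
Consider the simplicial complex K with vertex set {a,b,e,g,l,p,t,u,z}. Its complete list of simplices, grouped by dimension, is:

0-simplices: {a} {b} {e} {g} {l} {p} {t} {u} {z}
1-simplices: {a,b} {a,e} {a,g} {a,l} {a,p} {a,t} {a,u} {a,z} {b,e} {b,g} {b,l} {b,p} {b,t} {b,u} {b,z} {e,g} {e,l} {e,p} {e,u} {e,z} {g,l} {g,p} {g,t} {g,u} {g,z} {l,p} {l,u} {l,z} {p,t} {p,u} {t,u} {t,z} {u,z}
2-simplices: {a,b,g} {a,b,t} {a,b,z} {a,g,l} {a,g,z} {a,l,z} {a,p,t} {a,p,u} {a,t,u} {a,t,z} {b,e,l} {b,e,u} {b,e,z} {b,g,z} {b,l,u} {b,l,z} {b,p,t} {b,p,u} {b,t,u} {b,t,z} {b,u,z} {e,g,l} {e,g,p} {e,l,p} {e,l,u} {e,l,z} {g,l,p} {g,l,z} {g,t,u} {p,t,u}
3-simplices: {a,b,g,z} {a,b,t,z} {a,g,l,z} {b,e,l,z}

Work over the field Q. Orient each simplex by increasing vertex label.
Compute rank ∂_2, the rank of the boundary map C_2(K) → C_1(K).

n_0=9 n_1=33 n_2=30 n_3=4  [Q]
∂1: piv[ab,ae,ag,al,ap,at,au,az] rk=8  ker:be,bg,bl,bp,bt,bu,bz,eg,el,ep,eu,ez,gl,gp,gt,gu,gz,lp,lu,lz,pt,pu,tu,tz,uz
∂2: piv[abg,abt,abz,agl,agz,alz,apt,apu,atu,atz,bel,beu,bez,blu,blz,bpt,bpu,buz,egl,egp,elp,gtu] rk=22  ker:bgz,btu,btz,elu,elz,glp,glz,ptu
∂3: piv[abgz,abtz,aglz,belz] rk=4
rk∂_2=22

rank∂_2=22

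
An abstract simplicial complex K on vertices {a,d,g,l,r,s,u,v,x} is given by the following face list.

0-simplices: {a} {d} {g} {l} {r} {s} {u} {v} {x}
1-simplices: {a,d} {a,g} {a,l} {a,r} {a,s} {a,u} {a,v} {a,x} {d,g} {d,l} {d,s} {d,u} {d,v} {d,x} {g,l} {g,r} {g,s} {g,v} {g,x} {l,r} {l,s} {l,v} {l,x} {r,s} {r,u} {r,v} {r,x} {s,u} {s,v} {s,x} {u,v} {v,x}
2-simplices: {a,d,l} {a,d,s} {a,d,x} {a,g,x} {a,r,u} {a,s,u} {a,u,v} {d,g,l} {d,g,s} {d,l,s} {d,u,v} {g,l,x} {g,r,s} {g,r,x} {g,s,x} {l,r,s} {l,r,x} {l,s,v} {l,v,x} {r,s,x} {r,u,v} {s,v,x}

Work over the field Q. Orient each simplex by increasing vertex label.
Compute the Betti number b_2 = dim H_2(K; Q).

b_2=3

n_0=9 n_1=32 n_2=22  [Q]
∂1: piv[ad,ag,al,ar,as,au,av,ax] rk=8  ker:dg,dl,ds,du,dv,dx,gl,gr,gs,gv,gx,lr,ls,lv,lx,rs,ru,rv,rx,su,sv,sx,uv,vx
∂2: piv[adl,ads,adx,agx,aru,asu,auv,dgl,dgs,dls,duv,glx,grs,grx,gsx,lrs,lsv,lvx,ruv] rk=19  ker:lrx,rsx,svx
b_2=(22−19)−0=3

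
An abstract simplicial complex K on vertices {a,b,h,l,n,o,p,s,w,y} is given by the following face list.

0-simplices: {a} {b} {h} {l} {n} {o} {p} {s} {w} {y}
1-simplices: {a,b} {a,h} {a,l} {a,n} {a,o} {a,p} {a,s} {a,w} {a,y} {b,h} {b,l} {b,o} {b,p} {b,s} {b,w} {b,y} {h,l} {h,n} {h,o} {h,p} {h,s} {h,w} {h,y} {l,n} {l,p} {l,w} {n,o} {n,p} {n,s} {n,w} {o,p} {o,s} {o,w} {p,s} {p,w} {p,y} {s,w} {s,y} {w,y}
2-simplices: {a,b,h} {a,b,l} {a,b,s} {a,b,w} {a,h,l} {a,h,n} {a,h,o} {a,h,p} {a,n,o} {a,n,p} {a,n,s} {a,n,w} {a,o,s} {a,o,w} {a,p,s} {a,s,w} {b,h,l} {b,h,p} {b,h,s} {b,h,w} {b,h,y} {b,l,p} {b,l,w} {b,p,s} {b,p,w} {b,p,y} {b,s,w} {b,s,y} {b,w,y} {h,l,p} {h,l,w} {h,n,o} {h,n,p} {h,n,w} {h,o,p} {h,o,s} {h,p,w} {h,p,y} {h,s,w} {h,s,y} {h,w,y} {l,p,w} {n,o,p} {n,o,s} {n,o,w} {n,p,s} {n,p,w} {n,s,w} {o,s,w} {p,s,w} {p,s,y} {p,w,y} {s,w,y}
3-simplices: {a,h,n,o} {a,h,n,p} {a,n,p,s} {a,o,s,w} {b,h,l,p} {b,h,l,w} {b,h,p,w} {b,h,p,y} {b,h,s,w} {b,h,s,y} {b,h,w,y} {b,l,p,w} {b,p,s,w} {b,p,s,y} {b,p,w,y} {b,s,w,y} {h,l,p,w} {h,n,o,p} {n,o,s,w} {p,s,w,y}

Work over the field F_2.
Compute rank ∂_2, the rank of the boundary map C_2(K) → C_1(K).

rank∂_2=27

n_0=10 n_1=39 n_2=53 n_3=20  [Z2]
∂1: piv[ab,ah,al,an,ao,ap,as,aw,ay] rk=9  ker:bh,bl,bo,bp,bs,bw,by,hl,hn,ho,hp,hs,hw,hy,ln,lp,lw,no,np,ns,nw,op,os,ow,ps,pw,py,sw,sy,wy
∂2: piv[abh,abl,abs,abw,ahl,ahn,aho,ahp,ano,anp,ans,anw,aos,aow,aps,asw,bhp,bhs,bhw,bhy,blp,blw,bpw,bpy,bsy,bwy,hop] rk=27  ker:bhl,bps,bsw,hlp,hlw,hno,hnp,hnw,hos,hpw,hpy,hsw,hsy,hwy,lpw,nop,nos,now,nps,npw,nsw,osw,psw,psy,pwy,swy
∂3: piv[ahno,ahnp,anps,aosw,bhlp,bhlw,bhpw,bhpy,bhsw,bhsy,bhwy,blpw,bpsw,bpsy,bpwy,bswy,hnop,nosw] rk=18  ker:hlpw,pswy
rk∂_2=27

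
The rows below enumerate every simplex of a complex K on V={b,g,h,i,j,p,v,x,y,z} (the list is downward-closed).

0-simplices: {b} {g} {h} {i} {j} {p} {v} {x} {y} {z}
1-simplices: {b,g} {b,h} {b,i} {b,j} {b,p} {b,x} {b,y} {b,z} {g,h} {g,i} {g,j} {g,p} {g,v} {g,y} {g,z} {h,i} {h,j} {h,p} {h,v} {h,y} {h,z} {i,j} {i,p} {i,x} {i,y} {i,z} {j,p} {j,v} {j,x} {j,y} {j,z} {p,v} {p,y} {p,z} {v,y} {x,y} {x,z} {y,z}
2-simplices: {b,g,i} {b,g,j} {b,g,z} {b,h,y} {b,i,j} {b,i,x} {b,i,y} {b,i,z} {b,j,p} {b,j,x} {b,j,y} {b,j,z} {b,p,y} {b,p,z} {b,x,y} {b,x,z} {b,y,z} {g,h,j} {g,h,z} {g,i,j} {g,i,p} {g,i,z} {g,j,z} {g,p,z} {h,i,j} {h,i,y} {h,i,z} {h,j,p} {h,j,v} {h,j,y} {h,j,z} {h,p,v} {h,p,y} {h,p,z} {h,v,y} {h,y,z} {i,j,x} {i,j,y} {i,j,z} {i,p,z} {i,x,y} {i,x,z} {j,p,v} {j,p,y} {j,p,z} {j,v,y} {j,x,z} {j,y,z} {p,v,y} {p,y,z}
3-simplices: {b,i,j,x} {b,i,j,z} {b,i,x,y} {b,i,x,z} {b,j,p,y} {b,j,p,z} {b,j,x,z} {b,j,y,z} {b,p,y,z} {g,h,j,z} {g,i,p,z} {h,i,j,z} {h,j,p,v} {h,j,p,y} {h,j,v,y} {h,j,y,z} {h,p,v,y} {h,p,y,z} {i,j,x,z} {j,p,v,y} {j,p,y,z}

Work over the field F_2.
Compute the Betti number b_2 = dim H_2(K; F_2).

b_2=5

n_0=10 n_1=38 n_2=50 n_3=21  [Z2]
∂1: piv[bg,bh,bi,bj,bp,bx,by,bz,gv] rk=9  ker:gh,gi,gj,gp,gy,gz,hi,hj,hp,hv,hy,hz,ij,ip,ix,iy,iz,jp,jv,jx,jy,jz,pv,py,pz,vy,xy,xz,yz
∂2: piv[bgi,bgj,bgz,bhy,bij,bix,biy,biz,bjp,bjx,bjy,bjz,bpy,bpz,bxy,bxz,byz,ghj,ghz,gip,gpz,hij,hiy,hjp,hjv,hpv,hvy] rk=27  ker:gij,giz,gjz,hiz,hjy,hjz,hpy,hpz,hyz,ijx,ijy,ijz,ipz,ixy,ixz,jpv,jpy,jpz,jvy,jxz,jyz,pvy,pyz
∂3: piv[bijx,bijz,bixy,bixz,bjpy,bjpz,bjxz,bjyz,bpyz,ghjz,gipz,hijz,hjpv,hjpy,hjvy,hjyz,hpvy,hpyz] rk=18  ker:ijxz,jpvy,jpyz
b_2=(50−27)−18=5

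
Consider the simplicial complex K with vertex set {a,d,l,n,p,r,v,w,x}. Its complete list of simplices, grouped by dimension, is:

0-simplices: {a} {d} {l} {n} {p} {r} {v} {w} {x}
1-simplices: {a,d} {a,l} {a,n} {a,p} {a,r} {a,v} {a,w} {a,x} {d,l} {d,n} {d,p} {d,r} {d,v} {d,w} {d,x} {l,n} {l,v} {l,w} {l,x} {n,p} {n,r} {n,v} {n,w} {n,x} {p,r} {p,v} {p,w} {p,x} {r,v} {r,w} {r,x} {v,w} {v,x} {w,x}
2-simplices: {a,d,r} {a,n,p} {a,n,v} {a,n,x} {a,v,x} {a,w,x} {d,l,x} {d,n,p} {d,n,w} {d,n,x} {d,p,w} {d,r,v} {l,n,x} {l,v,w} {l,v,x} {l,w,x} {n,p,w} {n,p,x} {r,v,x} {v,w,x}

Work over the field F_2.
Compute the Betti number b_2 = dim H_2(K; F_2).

n_0=9 n_1=34 n_2=20  [Z2]
∂1: piv[ad,al,an,ap,ar,av,aw,ax] rk=8  ker:dl,dn,dp,dr,dv,dw,dx,ln,lv,lw,lx,np,nr,nv,nw,nx,pr,pv,pw,px,rv,rw,rx,vw,vx,wx
∂2: piv[adr,anp,anv,anx,avx,awx,dlx,dnp,dnw,dnx,dpw,drv,lnx,lvw,lvx,lwx,npx,rvx] rk=18  ker:npw,vwx
b_2=(20−18)−0=2

b_2=2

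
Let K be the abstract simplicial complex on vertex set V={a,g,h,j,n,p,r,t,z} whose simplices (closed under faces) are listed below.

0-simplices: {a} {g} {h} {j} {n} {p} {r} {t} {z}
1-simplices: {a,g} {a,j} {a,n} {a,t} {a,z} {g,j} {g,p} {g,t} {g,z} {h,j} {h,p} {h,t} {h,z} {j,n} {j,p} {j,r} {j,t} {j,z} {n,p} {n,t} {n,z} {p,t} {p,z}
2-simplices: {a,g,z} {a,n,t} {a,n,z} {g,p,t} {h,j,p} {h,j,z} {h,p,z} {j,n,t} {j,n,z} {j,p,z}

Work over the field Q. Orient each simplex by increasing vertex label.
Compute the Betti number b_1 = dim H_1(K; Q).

n_0=9 n_1=23 n_2=10  [Q]
∂1: piv[ag,aj,an,at,az,gp,hj,jr] rk=8  ker:gj,gt,gz,hp,ht,hz,jn,jp,jt,jz,np,nt,nz,pt,pz
∂2: piv[agz,ant,anz,gpt,hjp,hjz,hpz,jnt,jnz] rk=9  ker:jpz
b_1=(23−8)−9=6

b_1=6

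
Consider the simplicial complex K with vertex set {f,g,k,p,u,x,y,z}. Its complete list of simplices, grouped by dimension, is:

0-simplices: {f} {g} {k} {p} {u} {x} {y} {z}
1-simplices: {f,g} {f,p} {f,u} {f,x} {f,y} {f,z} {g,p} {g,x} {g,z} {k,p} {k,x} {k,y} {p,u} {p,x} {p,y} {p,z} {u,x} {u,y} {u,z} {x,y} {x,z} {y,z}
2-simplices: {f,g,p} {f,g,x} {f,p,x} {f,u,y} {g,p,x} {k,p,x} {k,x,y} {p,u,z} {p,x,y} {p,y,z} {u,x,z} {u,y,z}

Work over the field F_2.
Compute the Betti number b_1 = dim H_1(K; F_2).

b_1=4

n_0=8 n_1=22 n_2=12  [Z2]
∂1: piv[fg,fp,fu,fx,fy,fz,kp] rk=7  ker:gp,gx,gz,kx,ky,pu,px,py,pz,ux,uy,uz,xy,xz,yz
∂2: piv[fgp,fgx,fpx,fuy,kpx,kxy,puz,pxy,pyz,uxz,uyz] rk=11  ker:gpx
b_1=(22−7)−11=4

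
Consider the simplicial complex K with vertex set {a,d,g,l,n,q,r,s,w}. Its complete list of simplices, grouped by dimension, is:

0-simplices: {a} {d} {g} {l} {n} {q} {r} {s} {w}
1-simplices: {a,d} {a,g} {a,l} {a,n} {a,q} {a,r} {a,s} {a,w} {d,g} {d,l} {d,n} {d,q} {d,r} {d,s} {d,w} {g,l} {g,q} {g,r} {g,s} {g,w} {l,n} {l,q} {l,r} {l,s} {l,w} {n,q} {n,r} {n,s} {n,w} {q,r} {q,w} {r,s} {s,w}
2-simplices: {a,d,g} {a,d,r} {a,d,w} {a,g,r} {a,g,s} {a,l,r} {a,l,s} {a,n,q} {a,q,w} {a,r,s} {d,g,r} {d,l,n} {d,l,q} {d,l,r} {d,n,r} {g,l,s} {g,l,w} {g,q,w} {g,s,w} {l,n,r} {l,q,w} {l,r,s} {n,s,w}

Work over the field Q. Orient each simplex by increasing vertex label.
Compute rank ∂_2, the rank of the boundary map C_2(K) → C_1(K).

rank∂_2=20

n_0=9 n_1=33 n_2=23  [Q]
∂1: piv[ad,ag,al,an,aq,ar,as,aw] rk=8  ker:dg,dl,dn,dq,dr,ds,dw,gl,gq,gr,gs,gw,ln,lq,lr,ls,lw,nq,nr,ns,nw,qr,qw,rs,sw
∂2: piv[adg,adr,adw,agr,ags,alr,als,anq,aqw,ars,dln,dlq,dlr,dnr,gls,glw,gqw,gsw,lqw,nsw] rk=20  ker:dgr,lnr,lrs
rk∂_2=20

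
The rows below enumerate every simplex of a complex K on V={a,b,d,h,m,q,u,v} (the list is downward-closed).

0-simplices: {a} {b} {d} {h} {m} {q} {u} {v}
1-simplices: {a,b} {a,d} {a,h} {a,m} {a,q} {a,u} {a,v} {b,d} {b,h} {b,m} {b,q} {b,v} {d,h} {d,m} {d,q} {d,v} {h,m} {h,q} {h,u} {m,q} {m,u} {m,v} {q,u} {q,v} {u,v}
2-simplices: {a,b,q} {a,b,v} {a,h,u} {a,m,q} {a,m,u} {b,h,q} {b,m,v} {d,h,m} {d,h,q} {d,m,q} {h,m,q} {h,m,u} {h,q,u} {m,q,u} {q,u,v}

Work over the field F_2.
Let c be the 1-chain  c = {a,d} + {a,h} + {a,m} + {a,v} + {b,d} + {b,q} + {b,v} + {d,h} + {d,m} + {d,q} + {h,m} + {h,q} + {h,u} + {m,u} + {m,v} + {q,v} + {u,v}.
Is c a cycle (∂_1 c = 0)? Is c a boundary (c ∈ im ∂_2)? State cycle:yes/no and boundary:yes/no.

n_0=8 n_1=25 n_2=15  [Z2]
∂1: piv[ab,ad,ah,am,aq,au,av] rk=7  ker:bd,bh,bm,bq,bv,dh,dm,dq,dv,hm,hq,hu,mq,mu,mv,qu,qv,uv
∂2: piv[abq,abv,ahu,amq,amu,bhq,bmv,dhm,dhq,dmq,hmu,hqu,quv] rk=13  ker:hmq,mqu
∂1c = {b} + {d} + {h} + {m} + {u} + {v}

cycle:no boundary:no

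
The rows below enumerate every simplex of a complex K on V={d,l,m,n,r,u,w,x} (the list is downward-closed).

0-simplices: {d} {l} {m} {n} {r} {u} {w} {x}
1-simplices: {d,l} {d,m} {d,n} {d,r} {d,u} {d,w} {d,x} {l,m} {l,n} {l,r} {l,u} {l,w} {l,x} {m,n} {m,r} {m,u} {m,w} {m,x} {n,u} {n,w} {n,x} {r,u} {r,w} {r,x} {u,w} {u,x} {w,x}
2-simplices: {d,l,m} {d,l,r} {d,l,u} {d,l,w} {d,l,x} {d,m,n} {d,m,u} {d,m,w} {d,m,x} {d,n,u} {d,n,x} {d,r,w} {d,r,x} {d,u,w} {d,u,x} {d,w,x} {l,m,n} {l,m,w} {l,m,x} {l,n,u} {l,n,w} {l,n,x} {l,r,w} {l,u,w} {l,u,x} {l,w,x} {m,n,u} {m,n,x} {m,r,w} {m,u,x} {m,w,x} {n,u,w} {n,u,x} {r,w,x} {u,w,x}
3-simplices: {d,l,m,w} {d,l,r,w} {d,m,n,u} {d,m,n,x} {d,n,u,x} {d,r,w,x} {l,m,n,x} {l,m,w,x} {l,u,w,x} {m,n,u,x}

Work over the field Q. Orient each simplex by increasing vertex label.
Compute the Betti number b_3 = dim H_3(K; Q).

n_0=8 n_1=27 n_2=35 n_3=10  [Q]
∂1: piv[dl,dm,dn,dr,du,dw,dx] rk=7  ker:lm,ln,lr,lu,lw,lx,mn,mr,mu,mw,mx,nu,nw,nx,ru,rw,rx,uw,ux,wx
∂2: piv[dlm,dlr,dlu,dlw,dlx,dmn,dmu,dmw,dmx,dnu,dnx,drw,drx,duw,dux,dwx,lmn,lnw,mrw] rk=19  ker:lmw,lmx,lnu,lnx,lrw,luw,lux,lwx,mnu,mnx,mux,mwx,nuw,nux,rwx,uwx
∂3: piv[dlmw,dlrw,dmnu,dmnx,dnux,drwx,lmnx,lmwx,luwx,mnux] rk=10
b_3=(10−10)−0=0

b_3=0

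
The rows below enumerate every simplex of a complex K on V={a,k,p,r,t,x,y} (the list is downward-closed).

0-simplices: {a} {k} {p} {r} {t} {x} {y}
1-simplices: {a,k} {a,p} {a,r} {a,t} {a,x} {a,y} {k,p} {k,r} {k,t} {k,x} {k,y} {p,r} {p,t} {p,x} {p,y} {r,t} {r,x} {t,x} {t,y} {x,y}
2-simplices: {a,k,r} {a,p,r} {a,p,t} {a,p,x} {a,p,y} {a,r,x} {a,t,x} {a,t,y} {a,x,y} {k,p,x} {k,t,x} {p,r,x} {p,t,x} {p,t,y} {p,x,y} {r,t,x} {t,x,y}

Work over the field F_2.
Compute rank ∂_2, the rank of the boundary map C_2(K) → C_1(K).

n_0=7 n_1=20 n_2=17  [Z2]
∂1: piv[ak,ap,ar,at,ax,ay] rk=6  ker:kp,kr,kt,kx,ky,pr,pt,px,py,rt,rx,tx,ty,xy
∂2: piv[akr,apr,apt,apx,apy,arx,atx,aty,axy,kpx,ktx,rtx] rk=12  ker:prx,ptx,pty,pxy,txy
rk∂_2=12

rank∂_2=12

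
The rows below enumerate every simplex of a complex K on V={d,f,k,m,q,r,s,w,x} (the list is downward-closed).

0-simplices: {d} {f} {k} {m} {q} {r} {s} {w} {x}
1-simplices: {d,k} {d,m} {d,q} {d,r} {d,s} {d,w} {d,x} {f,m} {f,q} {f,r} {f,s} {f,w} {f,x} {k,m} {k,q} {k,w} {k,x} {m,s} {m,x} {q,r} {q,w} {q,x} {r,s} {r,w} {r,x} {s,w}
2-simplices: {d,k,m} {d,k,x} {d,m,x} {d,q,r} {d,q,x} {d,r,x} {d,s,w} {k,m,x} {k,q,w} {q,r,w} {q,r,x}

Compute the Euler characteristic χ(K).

χ(K)=-6

n_0=9 n_1=26 n_2=11
χ=+9−26+11=-6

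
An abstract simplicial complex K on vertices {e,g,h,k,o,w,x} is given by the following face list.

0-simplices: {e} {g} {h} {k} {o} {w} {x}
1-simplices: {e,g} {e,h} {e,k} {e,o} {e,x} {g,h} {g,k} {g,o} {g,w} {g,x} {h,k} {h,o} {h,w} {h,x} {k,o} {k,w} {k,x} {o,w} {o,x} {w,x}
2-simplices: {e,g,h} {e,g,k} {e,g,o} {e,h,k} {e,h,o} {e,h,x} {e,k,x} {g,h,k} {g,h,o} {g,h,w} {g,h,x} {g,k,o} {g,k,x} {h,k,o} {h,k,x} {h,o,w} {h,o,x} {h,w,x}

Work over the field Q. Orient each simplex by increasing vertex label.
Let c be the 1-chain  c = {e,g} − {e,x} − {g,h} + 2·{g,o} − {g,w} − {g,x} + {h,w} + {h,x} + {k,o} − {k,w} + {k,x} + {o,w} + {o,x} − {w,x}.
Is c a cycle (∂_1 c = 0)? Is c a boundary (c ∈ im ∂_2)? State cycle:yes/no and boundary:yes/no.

cycle:no boundary:no

n_0=7 n_1=20 n_2=18  [Q]
∂1: piv[eg,eh,ek,eo,ex,gw] rk=6  ker:gh,gk,go,gx,hk,ho,hw,hx,ko,kw,kx,ow,ox,wx
∂2: piv[egh,egk,ego,ehk,eho,ehx,ekx,ghw,ghx,gko,how,hox,hwx] rk=13  ker:ghk,gho,gkx,hko,hkx
∂1c = 2·{g} − 3·{h} − {k} + {o} + {w}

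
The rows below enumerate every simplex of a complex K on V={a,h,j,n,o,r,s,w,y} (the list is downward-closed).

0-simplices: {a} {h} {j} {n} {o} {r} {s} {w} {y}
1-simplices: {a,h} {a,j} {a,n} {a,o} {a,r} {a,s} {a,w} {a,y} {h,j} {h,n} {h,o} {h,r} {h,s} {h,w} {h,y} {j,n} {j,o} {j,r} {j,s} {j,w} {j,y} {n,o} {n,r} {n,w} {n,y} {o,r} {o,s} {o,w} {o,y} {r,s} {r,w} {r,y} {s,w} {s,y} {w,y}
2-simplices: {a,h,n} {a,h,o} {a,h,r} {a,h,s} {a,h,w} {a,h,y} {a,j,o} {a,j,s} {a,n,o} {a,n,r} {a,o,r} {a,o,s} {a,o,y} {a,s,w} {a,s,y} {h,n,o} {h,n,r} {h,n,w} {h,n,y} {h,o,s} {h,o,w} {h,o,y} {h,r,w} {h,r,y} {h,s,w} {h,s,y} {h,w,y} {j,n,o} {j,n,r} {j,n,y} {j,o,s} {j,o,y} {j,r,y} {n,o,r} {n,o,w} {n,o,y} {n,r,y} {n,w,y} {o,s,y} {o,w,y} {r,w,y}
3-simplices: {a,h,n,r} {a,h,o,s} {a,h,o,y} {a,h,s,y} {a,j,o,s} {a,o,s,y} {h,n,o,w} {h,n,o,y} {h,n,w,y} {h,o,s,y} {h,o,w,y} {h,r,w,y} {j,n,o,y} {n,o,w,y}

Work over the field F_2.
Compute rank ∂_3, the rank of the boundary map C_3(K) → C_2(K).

n_0=9 n_1=35 n_2=41 n_3=14  [Z2]
∂1: piv[ah,aj,an,ao,ar,as,aw,ay] rk=8  ker:hj,hn,ho,hr,hs,hw,hy,jn,jo,jr,js,jw,jy,no,nr,nw,ny,or,os,ow,oy,rs,rw,ry,sw,sy,wy
∂2: piv[ahn,aho,ahr,ahs,ahw,ahy,ajo,ajs,ano,anr,aor,aos,aoy,asw,asy,hnw,hny,how,hrw,hry,hwy,jno,jnr,jny] rk=24  ker:hno,hnr,hos,hoy,hsw,hsy,jos,joy,jry,nor,now,noy,nry,nwy,osy,owy,rwy
∂3: piv[ahnr,ahos,ahoy,ahsy,ajos,aosy,hnow,hnoy,hnwy,howy,hrwy,jnoy] rk=12  ker:hosy,nowy
rk∂_3=12

rank∂_3=12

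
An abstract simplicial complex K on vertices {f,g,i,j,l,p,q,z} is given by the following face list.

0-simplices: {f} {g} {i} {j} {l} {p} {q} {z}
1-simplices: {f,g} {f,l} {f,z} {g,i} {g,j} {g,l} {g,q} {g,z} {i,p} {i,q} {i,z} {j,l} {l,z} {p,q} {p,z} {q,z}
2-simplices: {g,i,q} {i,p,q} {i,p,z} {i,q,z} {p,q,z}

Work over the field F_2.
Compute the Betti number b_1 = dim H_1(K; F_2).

b_1=5

n_0=8 n_1=16 n_2=5  [Z2]
∂1: piv[fg,fl,fz,gi,gj,gq,ip] rk=7  ker:gl,gz,iq,iz,jl,lz,pq,pz,qz
∂2: piv[giq,ipq,ipz,iqz] rk=4  ker:pqz
b_1=(16−7)−4=5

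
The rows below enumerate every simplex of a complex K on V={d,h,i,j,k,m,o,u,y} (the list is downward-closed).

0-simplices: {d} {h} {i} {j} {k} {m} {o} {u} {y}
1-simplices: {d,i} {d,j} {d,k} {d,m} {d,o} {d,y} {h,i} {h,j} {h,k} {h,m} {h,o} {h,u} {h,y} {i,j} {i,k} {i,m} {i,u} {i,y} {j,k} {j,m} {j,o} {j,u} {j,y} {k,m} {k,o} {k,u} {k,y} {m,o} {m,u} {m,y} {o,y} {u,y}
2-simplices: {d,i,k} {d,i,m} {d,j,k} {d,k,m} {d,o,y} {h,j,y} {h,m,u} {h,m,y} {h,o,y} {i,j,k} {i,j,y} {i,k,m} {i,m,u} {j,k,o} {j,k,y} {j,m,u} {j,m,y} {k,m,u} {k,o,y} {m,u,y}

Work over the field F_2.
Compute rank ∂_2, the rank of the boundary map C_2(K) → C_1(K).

n_0=9 n_1=32 n_2=20  [Z2]
∂1: piv[di,dj,dk,dm,do,dy,hi,hu] rk=8  ker:hj,hk,hm,ho,hy,ij,ik,im,iu,iy,jk,jm,jo,ju,jy,km,ko,ku,ky,mo,mu,my,oy,uy
∂2: piv[dik,dim,djk,dkm,doy,hjy,hmu,hmy,hoy,ijk,ijy,imu,jko,jky,jmu,jmy,kmu,koy,muy] rk=19  ker:ikm
rk∂_2=19

rank∂_2=19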